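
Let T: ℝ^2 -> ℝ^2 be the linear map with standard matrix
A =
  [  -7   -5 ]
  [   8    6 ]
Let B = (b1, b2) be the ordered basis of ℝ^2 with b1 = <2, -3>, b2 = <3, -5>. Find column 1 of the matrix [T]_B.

<-1, 1>

Column 1 of [T]_B is the B-coordinate vector of T(b1).
In standard coordinates T(b1) = A b1 = <1, -2>.
Converting to B: <1, -2> = -b1 + b2, so the coordinate vector is <-1, 1>.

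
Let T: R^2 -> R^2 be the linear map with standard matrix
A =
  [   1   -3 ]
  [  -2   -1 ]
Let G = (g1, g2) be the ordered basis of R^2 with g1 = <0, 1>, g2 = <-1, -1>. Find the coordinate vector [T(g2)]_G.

<1, -2>

Compute T(g2) = A g2 = <2, 3> in standard coordinates.
Then write this in G-coordinates: solve for y in y_1 g1 + y_2 g2 = <2, 3>.
This gives y = <1, -2>, which is column 2 of [T]_G.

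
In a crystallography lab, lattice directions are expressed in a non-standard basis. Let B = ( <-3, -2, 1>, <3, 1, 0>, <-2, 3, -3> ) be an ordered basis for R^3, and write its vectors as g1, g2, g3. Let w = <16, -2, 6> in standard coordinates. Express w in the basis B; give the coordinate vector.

We seek scalars with c_1 g1 + ... + c_3 g3 = w; equivalently solve M c = w where the columns of M are g1, ..., g3.
Row-reducing the augmented matrix [M | w] gives c = (0, 4, -2).
Check: 0·g1 + 4g2 - 2g3 = <16, -2, 6>.

<0, 4, -2>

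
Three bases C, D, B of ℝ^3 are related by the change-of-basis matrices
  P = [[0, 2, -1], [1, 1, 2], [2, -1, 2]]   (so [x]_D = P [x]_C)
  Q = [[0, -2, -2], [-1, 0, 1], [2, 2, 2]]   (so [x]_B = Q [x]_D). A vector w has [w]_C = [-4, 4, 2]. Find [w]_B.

[8, -14, 4]

Composing the changes, [w]_B = Q P [w]_C.
Q P = [[-6, 0, -8], [2, -3, 3], [6, 4, 6]]; applying this to [-4, 4, 2] gives [8, -14, 4].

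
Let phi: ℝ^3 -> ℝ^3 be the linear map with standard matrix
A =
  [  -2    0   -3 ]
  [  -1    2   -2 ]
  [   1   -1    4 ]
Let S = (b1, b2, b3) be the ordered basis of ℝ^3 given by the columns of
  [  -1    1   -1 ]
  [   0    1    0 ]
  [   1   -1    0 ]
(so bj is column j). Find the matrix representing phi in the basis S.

With P the matrix whose columns are b1, ..., b3, [phi]_S = P^(-1) A P.
Column by column: phi(b1) = A b1 = <-1, -1, 3>; its S-coordinates <2, -1, -2> give column 1.
Continuing for each basis vector yields [phi]_S = [[2, -1, 0], [-1, 3, 1], [-2, 3, -1]].

[[2, -1, 0], [-1, 3, 1], [-2, 3, -1]]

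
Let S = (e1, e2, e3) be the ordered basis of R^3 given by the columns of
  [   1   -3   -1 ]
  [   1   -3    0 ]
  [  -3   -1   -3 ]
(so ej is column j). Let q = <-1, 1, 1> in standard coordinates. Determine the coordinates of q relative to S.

[q]_S is the unique c with M c = q, where M has columns e1, ..., e3.
Solving this 3x3 system gives c = (-2, -1, 2).
Check: -2e1 - e2 + 2e3 = <-1, 1, 1>.

<-2, -1, 2>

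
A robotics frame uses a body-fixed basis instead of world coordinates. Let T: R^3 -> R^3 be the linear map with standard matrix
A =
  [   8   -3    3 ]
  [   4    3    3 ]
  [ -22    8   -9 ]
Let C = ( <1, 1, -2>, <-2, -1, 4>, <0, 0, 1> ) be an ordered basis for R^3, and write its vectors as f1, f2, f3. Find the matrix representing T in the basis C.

With P the matrix whose columns are f1, ..., f3, [T]_C = P^(-1) A P.
Column by column: T(f1) = A f1 = <-1, 1, 4>; its C-coordinates <3, 2, 2> give column 1.
Continuing for each basis vector yields [T]_C = [[3, 3, 3], [2, 2, 0], [2, -2, -3]].

[[3, 3, 3], [2, 2, 0], [2, -2, -3]]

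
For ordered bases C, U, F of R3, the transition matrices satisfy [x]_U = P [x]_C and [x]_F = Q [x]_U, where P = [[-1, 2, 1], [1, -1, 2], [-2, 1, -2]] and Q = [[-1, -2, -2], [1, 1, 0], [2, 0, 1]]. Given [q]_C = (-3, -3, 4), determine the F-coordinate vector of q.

(-7, 9, -3)

Apply P to get U-coordinates (1, 8, -5), then Q to get F-coordinates.
The result is [q]_F = (-7, 9, -3).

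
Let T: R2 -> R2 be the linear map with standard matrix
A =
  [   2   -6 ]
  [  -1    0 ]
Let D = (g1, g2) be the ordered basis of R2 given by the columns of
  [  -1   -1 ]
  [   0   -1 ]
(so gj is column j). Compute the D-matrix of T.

[[3, -3], [-1, -1]]

Let P have columns g1, g2. Then [T]_D = P^(-1) A P.
Here det P = 1, so P^(-1) is integer; computing A P first and then P^(-1)(A P) gives [[3, -3], [-1, -1]].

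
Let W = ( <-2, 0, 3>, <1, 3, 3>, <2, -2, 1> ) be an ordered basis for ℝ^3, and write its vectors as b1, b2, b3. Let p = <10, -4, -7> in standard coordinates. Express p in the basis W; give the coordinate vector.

We seek scalars with c_1 b1 + ... + c_3 b3 = p; equivalently solve M c = p where the columns of M are b1, ..., b3.
Row-reducing the augmented matrix [M | p] gives c = (-3, 0, 2).
Check: -3b1 + 0·b2 + 2b3 = <10, -4, -7>.

<-3, 0, 2>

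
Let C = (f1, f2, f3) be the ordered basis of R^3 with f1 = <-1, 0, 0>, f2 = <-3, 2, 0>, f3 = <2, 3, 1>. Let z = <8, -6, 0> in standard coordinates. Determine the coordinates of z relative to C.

<1, -3, 0>

We seek scalars with c_1 f1 + ... + c_3 f3 = z; equivalently solve M c = z where the columns of M are f1, ..., f3.
Solving this 3x3 system gives c = (1, -3, 0).
Check: f1 - 3f2 + 0·f3 = <8, -6, 0>.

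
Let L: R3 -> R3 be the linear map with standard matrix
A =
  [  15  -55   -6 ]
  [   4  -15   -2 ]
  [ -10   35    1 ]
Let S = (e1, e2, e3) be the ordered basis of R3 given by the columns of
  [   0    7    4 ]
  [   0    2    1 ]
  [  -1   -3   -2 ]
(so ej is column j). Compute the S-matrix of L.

The j-th column of [L]_S is [L(ej)]_S.
L(e1) = A e1 = <6, 2, -1> = -e1 + 2e2 - 2e3, so column 1 is <-1, 2, -2>.
Repeating for e2, e3 and assembling the columns gives [[-1, -2, 0], [2, 3, 3], [-2, -2, -1]].

[[-1, -2, 0], [2, 3, 3], [-2, -2, -1]]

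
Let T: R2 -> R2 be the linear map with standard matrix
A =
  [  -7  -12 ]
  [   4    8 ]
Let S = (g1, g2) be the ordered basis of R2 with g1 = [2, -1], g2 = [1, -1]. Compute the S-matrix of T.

[[-2, 1], [2, 3]]

The j-th column of [T]_S is [T(gj)]_S.
T(g1) = A g1 = [-2, 0] = -2g1 + 2g2, so column 1 is [-2, 2].
Repeating for g2 and assembling the columns gives [[-2, 1], [2, 3]].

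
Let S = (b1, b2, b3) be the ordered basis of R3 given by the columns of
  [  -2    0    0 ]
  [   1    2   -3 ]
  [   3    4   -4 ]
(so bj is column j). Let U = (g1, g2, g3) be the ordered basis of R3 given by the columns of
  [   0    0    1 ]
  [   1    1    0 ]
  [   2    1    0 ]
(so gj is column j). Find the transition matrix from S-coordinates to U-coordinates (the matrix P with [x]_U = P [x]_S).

[[2, 2, -1], [-1, 0, -2], [-2, 0, 0]]

Take x = bj: its S-coordinates are the j-th standard unit vector, so P e_j — column j of P — equals [bj]_U.
b1 = 2g1 - g2 - 2g3, giving column 1 = [2, -1, -2]; repeating for each j gives P = [[2, 2, -1], [-1, 0, -2], [-2, 0, 0]].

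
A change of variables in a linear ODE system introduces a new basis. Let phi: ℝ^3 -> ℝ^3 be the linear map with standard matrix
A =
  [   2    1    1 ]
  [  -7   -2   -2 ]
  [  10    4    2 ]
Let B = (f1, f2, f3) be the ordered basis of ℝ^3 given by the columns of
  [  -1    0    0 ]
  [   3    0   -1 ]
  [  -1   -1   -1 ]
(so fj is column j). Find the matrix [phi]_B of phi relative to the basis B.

Let P have columns f1, ..., f3. Then [phi]_B = P^(-1) A P.
Here det P = 1, so P^(-1) is integer; computing A P first and then P^(-1)(A P) gives [[0, 1, 2], [3, 0, 2], [-3, 1, 2]].

[[0, 1, 2], [3, 0, 2], [-3, 1, 2]]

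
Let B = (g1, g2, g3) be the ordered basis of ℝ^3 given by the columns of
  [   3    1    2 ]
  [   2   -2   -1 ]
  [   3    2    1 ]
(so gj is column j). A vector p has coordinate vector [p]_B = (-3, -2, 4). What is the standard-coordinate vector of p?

(-3, -6, -9)

By definition p = -3g1 - 2g2 + 4g3.
Summing componentwise gives (-3, -6, -9).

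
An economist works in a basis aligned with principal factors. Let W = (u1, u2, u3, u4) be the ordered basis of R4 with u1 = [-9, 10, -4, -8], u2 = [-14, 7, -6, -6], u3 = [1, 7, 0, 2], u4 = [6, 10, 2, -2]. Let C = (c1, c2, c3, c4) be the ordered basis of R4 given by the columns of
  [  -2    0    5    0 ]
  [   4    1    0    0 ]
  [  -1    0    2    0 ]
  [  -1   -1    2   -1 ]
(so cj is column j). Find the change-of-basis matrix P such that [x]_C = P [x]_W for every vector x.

[[2, 2, 2, 2], [2, -1, -1, 2], [-1, -2, 1, 2], [2, 1, -1, 2]]

Column j of P is [uj]_C, since P maps W-coordinates to C-coordinates.
Expressing u1 in C: u1 = 2c1 + 2c2 - c3 + 2c4, so column 1 of P is [2, 2, -1, 2].
Doing the same for each uj gives P = [[2, 2, 2, 2], [2, -1, -1, 2], [-1, -2, 1, 2], [2, 1, -1, 2]].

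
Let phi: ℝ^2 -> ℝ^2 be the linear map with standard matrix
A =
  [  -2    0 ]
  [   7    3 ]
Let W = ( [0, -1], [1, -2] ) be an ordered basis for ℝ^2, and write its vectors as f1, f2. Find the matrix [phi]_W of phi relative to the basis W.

With P the matrix whose columns are f1, f2, [phi]_W = P^(-1) A P.
Column by column: phi(f1) = A f1 = [0, -3]; its W-coordinates [3, 0] give column 1.
Continuing for each basis vector yields [phi]_W = [[3, 3], [0, -2]].

[[3, 3], [0, -2]]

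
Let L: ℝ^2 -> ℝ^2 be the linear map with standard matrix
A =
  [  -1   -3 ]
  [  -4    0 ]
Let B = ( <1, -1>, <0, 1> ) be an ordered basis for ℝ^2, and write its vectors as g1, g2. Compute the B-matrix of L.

The j-th column of [L]_B is [L(gj)]_B.
L(g1) = A g1 = <2, -4> = 2g1 - 2g2, so column 1 is <2, -2>.
Repeating for g2 and assembling the columns gives [[2, -3], [-2, -3]].

[[2, -3], [-2, -3]]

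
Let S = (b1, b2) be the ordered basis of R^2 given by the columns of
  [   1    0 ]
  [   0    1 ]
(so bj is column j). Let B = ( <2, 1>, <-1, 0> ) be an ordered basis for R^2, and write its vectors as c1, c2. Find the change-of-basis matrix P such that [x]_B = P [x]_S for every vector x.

[[0, 1], [-1, 2]]

Take x = bj: its S-coordinates are the j-th standard unit vector, so P e_j — column j of P — equals [bj]_B.
b1 = 0·c1 - c2, giving column 1 = <0, -1>; repeating for each j gives P = [[0, 1], [-1, 2]].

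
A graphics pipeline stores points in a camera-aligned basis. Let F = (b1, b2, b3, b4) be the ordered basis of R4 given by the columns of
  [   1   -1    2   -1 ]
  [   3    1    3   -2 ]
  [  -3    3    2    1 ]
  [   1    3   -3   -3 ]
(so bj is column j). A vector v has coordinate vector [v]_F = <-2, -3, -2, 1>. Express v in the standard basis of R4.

By definition v = -2b1 - 3b2 - 2b3 + b4.
Summing componentwise gives <-4, -17, -6, -8>.

<-4, -17, -6, -8>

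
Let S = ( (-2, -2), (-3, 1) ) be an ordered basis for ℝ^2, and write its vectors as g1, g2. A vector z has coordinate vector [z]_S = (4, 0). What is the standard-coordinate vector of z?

The coordinates say z = 4g1 + 0·g2; adding the scaled basis vectors gives (-8, -8).

(-8, -8)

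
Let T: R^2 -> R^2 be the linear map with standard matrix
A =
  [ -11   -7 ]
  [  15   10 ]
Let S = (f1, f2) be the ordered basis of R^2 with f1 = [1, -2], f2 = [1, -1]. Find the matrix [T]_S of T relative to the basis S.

[[2, -1], [1, -3]]

Let P have columns f1, f2. Then [T]_S = P^(-1) A P.
Here det P = 1, so P^(-1) is integer; computing A P first and then P^(-1)(A P) gives [[2, -1], [1, -3]].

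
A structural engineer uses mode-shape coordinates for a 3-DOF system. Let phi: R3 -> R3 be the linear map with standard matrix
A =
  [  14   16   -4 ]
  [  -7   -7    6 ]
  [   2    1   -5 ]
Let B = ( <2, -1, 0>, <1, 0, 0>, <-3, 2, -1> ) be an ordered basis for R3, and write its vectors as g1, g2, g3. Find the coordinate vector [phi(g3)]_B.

Column 3 of [phi]_B is the B-coordinate vector of phi(g3).
In standard coordinates phi(g3) = A g3 = <-6, 1, 1>.
Converting to B: <-6, 1, 1> = -3g1 - 3g2 - g3, so the coordinate vector is <-3, -3, -1>.

<-3, -3, -1>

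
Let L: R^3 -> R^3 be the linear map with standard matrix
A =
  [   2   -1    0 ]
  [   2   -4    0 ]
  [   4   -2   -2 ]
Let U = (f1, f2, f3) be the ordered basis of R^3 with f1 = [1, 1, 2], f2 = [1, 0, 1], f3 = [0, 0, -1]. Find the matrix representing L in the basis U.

[[-2, 2, 0], [3, 0, 0], [1, 2, -2]]

The j-th column of [L]_U is [L(fj)]_U.
L(f1) = A f1 = [1, -2, -2] = -2f1 + 3f2 + f3, so column 1 is [-2, 3, 1].
Repeating for f2, f3 and assembling the columns gives [[-2, 2, 0], [3, 0, 0], [1, 2, -2]].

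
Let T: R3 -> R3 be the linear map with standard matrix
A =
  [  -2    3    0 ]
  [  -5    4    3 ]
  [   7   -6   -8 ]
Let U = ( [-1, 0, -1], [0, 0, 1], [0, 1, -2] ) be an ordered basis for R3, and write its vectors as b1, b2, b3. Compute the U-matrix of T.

[[-2, 0, -3], [3, -2, 3], [2, 3, -2]]

With P the matrix whose columns are b1, ..., b3, [T]_U = P^(-1) A P.
Column by column: T(b1) = A b1 = [2, 2, 1]; its U-coordinates [-2, 3, 2] give column 1.
Continuing for each basis vector yields [T]_U = [[-2, 0, -3], [3, -2, 3], [2, 3, -2]].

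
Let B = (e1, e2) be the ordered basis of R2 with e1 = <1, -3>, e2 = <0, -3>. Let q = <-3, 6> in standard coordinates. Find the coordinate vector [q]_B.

Write q = c_1 e1 + c_2 e2 and solve for the c_i.
System: c_1 + 0c_2 = -3, -3c_1 - 3c_2 = 6; solving gives c_1 = -3, c_2 = 1.
Check: -3e1 + e2 = <-3, 6>.

<-3, 1>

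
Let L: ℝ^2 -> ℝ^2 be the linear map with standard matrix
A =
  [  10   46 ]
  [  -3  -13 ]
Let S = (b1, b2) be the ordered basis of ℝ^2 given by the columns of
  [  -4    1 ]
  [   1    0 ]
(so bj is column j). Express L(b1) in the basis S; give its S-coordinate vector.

Column 1 of [L]_S is the S-coordinate vector of L(b1).
In standard coordinates L(b1) = A b1 = [6, -1].
Converting to S: [6, -1] = -b1 + 2b2, so the coordinate vector is [-1, 2].

[-1, 2]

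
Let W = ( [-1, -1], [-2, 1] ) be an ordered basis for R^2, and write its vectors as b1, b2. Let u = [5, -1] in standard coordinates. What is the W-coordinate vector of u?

Write u = c_1 b1 + c_2 b2 and solve for the c_i.
System: -c_1 - 2c_2 = 5, -c_1 + c_2 = -1; solving gives c_1 = -1, c_2 = -2.
Check: -b1 - 2b2 = [5, -1].

[-1, -2]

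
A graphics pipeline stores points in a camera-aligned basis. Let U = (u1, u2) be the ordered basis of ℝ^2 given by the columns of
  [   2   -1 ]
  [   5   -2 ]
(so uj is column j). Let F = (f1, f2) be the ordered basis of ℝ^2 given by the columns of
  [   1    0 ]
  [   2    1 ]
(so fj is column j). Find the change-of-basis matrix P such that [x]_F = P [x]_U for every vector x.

[[2, -1], [1, 0]]

Column j of P is [uj]_F, since P maps U-coordinates to F-coordinates.
Expressing u1 in F: u1 = 2f1 + f2, so column 1 of P is [2, 1].
Doing the same for each uj gives P = [[2, -1], [1, 0]].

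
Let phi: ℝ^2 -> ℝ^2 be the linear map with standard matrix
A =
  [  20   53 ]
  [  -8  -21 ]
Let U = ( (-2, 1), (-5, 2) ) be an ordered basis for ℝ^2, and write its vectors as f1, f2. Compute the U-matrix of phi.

Let P have columns f1, f2. Then [phi]_U = P^(-1) A P.
Here det P = 1, so P^(-1) is integer; computing A P first and then P^(-1)(A P) gives [[1, 2], [-3, -2]].

[[1, 2], [-3, -2]]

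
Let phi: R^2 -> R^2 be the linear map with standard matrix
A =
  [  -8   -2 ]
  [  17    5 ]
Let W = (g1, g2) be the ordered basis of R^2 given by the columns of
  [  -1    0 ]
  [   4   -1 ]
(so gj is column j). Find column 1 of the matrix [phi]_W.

Compute phi(g1) = A g1 = <0, 3> in standard coordinates.
Then write this in W-coordinates: solve for y in y_1 g1 + y_2 g2 = <0, 3>.
This gives y = <0, -3>, which is column 1 of [phi]_W.

<0, -3>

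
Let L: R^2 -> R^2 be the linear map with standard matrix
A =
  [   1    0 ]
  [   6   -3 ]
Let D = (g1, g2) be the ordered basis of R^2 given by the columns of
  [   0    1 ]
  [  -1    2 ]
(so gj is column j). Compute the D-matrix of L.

The j-th column of [L]_D is [L(gj)]_D.
L(g1) = A g1 = <0, 3> = -3g1 + 0·g2, so column 1 is <-3, 0>.
Repeating for g2 and assembling the columns gives [[-3, 2], [0, 1]].

[[-3, 2], [0, 1]]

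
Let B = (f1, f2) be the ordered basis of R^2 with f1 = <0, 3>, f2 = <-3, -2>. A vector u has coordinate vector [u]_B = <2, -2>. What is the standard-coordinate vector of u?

u = M [u]_B, where M has columns f1, f2.
Carrying out the matrix-vector product, u = <6, 10>.

<6, 10>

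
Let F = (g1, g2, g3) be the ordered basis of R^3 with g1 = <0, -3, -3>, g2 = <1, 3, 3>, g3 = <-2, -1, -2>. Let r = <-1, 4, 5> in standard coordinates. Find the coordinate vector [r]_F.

<-4, -3, -1>

[r]_F is the unique c with M c = r, where M has columns g1, ..., g3.
Gaussian elimination on [M | r] yields c = (-4, -3, -1).
Check: -4g1 - 3g2 - g3 = <-1, 4, 5>.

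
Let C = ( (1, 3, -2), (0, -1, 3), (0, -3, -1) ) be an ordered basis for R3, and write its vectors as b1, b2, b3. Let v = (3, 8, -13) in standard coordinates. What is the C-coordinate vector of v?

[v]_C is the unique c with M c = v, where M has columns b1, ..., b3.
Gaussian elimination on [M | v] yields c = (3, -2, 1).
Check: 3b1 - 2b2 + b3 = (3, 8, -13).

(3, -2, 1)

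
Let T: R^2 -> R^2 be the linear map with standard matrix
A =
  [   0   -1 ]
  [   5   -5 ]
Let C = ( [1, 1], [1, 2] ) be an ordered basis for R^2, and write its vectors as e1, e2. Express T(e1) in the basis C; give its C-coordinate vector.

Compute T(e1) = A e1 = [-1, 0] in standard coordinates.
Then write this in C-coordinates: solve for y in y_1 e1 + y_2 e2 = [-1, 0].
This gives y = [-2, 1], which is column 1 of [T]_C.

[-2, 1]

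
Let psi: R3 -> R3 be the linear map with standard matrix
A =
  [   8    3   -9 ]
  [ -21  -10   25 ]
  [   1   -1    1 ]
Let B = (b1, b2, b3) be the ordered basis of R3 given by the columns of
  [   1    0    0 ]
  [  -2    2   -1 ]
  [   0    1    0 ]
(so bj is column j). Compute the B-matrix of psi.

[[2, -3, -3], [3, -1, 1], [3, -1, -2]]

Let P have columns b1, ..., b3. Then [psi]_B = P^(-1) A P.
Here det P = 1, so P^(-1) is integer; computing A P first and then P^(-1)(A P) gives [[2, -3, -3], [3, -1, 1], [3, -1, -2]].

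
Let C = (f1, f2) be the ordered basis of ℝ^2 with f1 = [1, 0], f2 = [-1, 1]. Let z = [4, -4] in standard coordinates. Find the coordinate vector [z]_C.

[0, -4]

Write z = c_1 f1 + c_2 f2 and solve for the c_i.
System: c_1 - c_2 = 4, 0c_1 + c_2 = -4; solving gives c_1 = 0, c_2 = -4.
Check: 0·f1 - 4f2 = [4, -4].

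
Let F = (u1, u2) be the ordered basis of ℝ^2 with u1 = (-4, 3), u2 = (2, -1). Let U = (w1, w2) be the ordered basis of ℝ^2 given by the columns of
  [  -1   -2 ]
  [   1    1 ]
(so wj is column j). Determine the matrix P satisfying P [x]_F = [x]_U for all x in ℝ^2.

[[2, 0], [1, -1]]

Column j of P is [uj]_U, since P maps F-coordinates to U-coordinates.
Expressing u1 in U: u1 = 2w1 + w2, so column 1 of P is (2, 1).
Doing the same for each uj gives P = [[2, 0], [1, -1]].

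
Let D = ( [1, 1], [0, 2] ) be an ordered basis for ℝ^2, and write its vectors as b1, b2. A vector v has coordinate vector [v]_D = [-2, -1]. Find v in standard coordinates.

v = M [v]_D, where M has columns b1, b2.
Carrying out the matrix-vector product, v = [-2, -4].

[-2, -4]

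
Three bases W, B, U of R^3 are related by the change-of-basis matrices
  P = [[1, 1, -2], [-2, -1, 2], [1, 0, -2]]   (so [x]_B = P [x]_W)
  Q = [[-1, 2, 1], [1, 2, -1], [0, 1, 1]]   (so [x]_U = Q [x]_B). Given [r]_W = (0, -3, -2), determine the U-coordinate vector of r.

First [r]_B = P [r]_W = (1, -1, 4).
Then [r]_U = Q [r]_B = (1, -5, 3).

(1, -5, 3)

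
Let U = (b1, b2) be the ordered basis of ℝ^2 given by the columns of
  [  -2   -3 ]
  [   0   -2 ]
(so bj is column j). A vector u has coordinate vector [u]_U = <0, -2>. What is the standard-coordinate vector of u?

<6, 4>

u = M [u]_U, where M has columns b1, b2.
Carrying out the matrix-vector product, u = <6, 4>.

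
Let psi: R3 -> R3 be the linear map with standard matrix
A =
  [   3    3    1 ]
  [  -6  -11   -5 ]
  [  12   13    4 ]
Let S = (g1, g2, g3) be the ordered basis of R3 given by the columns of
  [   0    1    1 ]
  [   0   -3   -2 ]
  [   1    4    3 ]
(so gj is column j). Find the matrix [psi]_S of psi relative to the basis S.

Let P have columns g1, ..., g3. Then [psi]_S = P^(-1) A P.
Here det P = 1, so P^(-1) is integer; computing A P first and then P^(-1)(A P) gives [[-2, -2, -1], [3, -3, -1], [-2, 1, 1]].

[[-2, -2, -1], [3, -3, -1], [-2, 1, 1]]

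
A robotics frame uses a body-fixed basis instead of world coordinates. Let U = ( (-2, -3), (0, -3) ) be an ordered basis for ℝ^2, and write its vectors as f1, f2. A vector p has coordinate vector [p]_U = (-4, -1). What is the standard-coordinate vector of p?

(8, 15)

p = M [p]_U, where M has columns f1, f2.
Carrying out the matrix-vector product, p = (8, 15).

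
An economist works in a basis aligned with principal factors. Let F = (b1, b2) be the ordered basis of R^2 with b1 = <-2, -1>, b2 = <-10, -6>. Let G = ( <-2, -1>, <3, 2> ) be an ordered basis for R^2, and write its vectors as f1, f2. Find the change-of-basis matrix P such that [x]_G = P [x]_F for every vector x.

Let M have columns bj and N have columns fj. Then for every x, N [x]_G = x = M [x]_F, so P = N^(-1) M.
Since det N = -1, N^(-1) has integer entries; multiplying gives P = [[1, 2], [0, -2]].

[[1, 2], [0, -2]]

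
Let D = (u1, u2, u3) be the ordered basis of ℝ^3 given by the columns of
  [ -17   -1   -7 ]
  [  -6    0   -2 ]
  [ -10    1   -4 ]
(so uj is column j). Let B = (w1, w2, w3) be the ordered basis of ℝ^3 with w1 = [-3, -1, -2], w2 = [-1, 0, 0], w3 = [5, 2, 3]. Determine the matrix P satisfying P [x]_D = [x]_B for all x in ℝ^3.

Let M have columns uj and N have columns wj. Then for every x, N [x]_B = x = M [x]_D, so P = N^(-1) M.
Since det N = 1, N^(-1) has integer entries; multiplying gives P = [[2, -2, 2], [1, 2, 1], [-2, -1, 0]].

[[2, -2, 2], [1, 2, 1], [-2, -1, 0]]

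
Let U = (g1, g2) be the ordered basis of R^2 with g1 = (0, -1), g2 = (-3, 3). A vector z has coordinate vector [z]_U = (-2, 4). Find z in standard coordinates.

z = M [z]_U, where M has columns g1, g2.
Carrying out the matrix-vector product, z = (-12, 14).

(-12, 14)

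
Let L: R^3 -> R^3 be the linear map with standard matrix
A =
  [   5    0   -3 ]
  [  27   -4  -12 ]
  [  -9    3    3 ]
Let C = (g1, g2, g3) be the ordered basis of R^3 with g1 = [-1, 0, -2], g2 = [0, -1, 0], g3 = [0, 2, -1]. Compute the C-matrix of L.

[[-1, 0, -3], [1, 2, 2], [-1, 3, 3]]

With P the matrix whose columns are g1, ..., g3, [L]_C = P^(-1) A P.
Column by column: L(g1) = A g1 = [1, -3, 3]; its C-coordinates [-1, 1, -1] give column 1.
Continuing for each basis vector yields [L]_C = [[-1, 0, -3], [1, 2, 2], [-1, 3, 3]].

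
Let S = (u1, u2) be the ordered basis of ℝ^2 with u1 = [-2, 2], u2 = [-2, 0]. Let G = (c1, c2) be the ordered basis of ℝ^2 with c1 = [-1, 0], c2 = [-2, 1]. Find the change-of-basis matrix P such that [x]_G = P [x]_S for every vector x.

Take x = uj: its S-coordinates are the j-th standard unit vector, so P e_j — column j of P — equals [uj]_G.
u1 = -2c1 + 2c2, giving column 1 = [-2, 2]; repeating for each j gives P = [[-2, 2], [2, 0]].

[[-2, 2], [2, 0]]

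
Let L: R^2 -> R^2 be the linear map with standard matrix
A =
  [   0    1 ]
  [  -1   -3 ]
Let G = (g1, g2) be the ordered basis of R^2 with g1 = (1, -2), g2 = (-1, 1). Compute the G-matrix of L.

Let P have columns g1, g2. Then [L]_G = P^(-1) A P.
Here det P = -1, so P^(-1) is integer; computing A P first and then P^(-1)(A P) gives [[-3, 1], [-1, 0]].

[[-3, 1], [-1, 0]]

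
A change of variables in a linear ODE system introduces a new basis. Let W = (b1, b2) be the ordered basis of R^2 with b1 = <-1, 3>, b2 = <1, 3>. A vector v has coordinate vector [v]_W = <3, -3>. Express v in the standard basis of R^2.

By definition v = 3b1 - 3b2.
Summing componentwise gives <-6, 0>.

<-6, 0>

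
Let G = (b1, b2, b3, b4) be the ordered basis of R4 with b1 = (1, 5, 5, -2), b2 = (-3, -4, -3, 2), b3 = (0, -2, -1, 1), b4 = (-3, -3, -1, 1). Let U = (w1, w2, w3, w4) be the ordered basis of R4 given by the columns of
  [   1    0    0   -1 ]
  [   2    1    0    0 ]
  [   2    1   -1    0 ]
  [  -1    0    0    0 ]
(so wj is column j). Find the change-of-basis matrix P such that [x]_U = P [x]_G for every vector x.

Column j of P is [bj]_U, since P maps G-coordinates to U-coordinates.
Expressing b1 in U: b1 = 2w1 + w2 + 0·w3 + w4, so column 1 of P is (2, 1, 0, 1).
Doing the same for each bj gives P = [[2, -2, -1, -1], [1, 0, 0, -1], [0, -1, -1, -2], [1, 1, -1, 2]].

[[2, -2, -1, -1], [1, 0, 0, -1], [0, -1, -1, -2], [1, 1, -1, 2]]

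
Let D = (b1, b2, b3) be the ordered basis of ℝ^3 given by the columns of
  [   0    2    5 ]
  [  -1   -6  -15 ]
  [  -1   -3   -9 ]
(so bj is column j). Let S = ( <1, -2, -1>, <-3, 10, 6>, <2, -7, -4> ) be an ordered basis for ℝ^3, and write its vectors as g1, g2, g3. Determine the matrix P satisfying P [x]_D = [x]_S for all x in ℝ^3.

Take x = bj: its D-coordinates are the j-th standard unit vector, so P e_j — column j of P — equals [bj]_S.
b1 = -g1 - g2 - g3, giving column 1 = <-1, -1, -1>; repeating for each j gives P = [[-1, 1, 1], [-1, 1, -2], [-1, 2, -1]].

[[-1, 1, 1], [-1, 1, -2], [-1, 2, -1]]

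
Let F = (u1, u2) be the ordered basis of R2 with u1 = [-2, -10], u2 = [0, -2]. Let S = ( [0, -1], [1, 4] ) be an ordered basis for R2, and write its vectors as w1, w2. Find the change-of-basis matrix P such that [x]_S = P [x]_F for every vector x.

Let M have columns uj and N have columns wj. Then for every x, N [x]_S = x = M [x]_F, so P = N^(-1) M.
Since det N = 1, N^(-1) has integer entries; multiplying gives P = [[2, 2], [-2, 0]].

[[2, 2], [-2, 0]]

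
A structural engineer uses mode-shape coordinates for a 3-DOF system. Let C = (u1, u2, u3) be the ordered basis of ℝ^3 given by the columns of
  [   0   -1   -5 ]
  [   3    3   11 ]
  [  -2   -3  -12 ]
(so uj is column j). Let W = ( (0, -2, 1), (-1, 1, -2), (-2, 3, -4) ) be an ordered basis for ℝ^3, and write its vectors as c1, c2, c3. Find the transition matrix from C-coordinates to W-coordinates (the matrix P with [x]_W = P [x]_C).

Take x = uj: its C-coordinates are the j-th standard unit vector, so P e_j — column j of P — equals [uj]_W.
u1 = -2c1 + 2c2 - c3, giving column 1 = (-2, 2, -1); repeating for each j gives P = [[-2, -1, -2], [2, 1, 1], [-1, 0, 2]].

[[-2, -1, -2], [2, 1, 1], [-1, 0, 2]]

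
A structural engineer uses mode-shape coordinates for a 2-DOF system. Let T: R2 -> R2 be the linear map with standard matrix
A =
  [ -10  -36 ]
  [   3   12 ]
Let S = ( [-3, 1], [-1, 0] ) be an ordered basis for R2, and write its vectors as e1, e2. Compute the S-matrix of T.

With P the matrix whose columns are e1, e2, [T]_S = P^(-1) A P.
Column by column: T(e1) = A e1 = [-6, 3]; its S-coordinates [3, -3] give column 1.
Continuing for each basis vector yields [T]_S = [[3, -3], [-3, -1]].

[[3, -3], [-3, -1]]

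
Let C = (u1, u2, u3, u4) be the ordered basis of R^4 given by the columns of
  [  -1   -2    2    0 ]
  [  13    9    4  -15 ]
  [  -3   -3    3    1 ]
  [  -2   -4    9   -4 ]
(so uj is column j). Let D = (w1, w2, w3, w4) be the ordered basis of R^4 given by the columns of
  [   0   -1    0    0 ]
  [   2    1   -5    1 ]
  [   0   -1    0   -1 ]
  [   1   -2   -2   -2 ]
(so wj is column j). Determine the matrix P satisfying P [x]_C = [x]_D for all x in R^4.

[[0, -2, 1, -2], [1, 2, -2, 0], [-2, -2, -1, 2], [2, 1, -1, -1]]

Take x = uj: its C-coordinates are the j-th standard unit vector, so P e_j — column j of P — equals [uj]_D.
u1 = 0·w1 + w2 - 2w3 + 2w4, giving column 1 = [0, 1, -2, 2]; repeating for each j gives P = [[0, -2, 1, -2], [1, 2, -2, 0], [-2, -2, -1, 2], [2, 1, -1, -1]].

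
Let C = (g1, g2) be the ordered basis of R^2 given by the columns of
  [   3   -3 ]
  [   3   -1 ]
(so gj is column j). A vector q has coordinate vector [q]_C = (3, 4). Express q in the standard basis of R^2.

By definition q = 3g1 + 4g2.
Summing componentwise gives (-3, 5).

(-3, 5)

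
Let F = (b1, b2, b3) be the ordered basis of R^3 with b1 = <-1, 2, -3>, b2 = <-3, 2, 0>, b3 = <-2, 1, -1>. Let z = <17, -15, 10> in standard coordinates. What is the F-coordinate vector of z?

Write z = c_1 b1 + ... + c_3 b3 and solve for the c_i.
Row-reducing the augmented matrix [M | z] gives c = (-3, -4, -1).
Check: -3b1 - 4b2 - b3 = <17, -15, 10>.

<-3, -4, -1>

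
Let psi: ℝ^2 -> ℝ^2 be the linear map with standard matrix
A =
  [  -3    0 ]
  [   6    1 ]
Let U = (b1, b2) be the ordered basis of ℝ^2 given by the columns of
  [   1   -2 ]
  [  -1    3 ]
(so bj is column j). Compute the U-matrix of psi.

[[1, 0], [2, -3]]

With P the matrix whose columns are b1, b2, [psi]_U = P^(-1) A P.
Column by column: psi(b1) = A b1 = (-3, 5); its U-coordinates (1, 2) give column 1.
Continuing for each basis vector yields [psi]_U = [[1, 0], [2, -3]].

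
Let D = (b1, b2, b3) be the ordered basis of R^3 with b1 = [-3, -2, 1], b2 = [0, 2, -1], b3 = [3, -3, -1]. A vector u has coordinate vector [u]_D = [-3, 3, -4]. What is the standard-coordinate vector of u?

u = M [u]_D, where M has columns b1, ..., b3.
Carrying out the matrix-vector product, u = [-3, 24, -2].

[-3, 24, -2]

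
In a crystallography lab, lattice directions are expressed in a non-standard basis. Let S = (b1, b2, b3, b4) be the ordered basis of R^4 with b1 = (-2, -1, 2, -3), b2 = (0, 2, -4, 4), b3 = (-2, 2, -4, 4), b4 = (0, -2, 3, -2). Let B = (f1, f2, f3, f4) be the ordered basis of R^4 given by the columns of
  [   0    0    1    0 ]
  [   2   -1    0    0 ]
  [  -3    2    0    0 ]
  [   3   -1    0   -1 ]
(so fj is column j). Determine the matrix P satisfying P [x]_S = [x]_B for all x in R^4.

Let M have columns bj and N have columns fj. Then for every x, N [x]_B = x = M [x]_S, so P = N^(-1) M.
Since det N = -1, N^(-1) has integer entries; multiplying gives P = [[0, 0, 0, -1], [1, -2, -2, 0], [-2, 0, -2, 0], [2, -2, -2, -1]].

[[0, 0, 0, -1], [1, -2, -2, 0], [-2, 0, -2, 0], [2, -2, -2, -1]]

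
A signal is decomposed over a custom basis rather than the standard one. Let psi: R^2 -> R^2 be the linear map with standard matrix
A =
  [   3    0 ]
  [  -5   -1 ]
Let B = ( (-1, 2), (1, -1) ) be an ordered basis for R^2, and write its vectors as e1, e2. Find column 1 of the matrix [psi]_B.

(0, -3)

Column 1 of [psi]_B is the B-coordinate vector of psi(e1).
In standard coordinates psi(e1) = A e1 = (-3, 3).
Converting to B: (-3, 3) = 0·e1 - 3e2, so the coordinate vector is (0, -3).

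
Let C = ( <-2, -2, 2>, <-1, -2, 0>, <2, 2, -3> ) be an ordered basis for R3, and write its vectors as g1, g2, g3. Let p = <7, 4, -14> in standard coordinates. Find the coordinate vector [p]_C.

<-1, 3, 4>

[p]_C is the unique c with M c = p, where M has columns g1, ..., g3.
Gaussian elimination on [M | p] yields c = (-1, 3, 4).
Check: -g1 + 3g2 + 4g3 = <7, 4, -14>.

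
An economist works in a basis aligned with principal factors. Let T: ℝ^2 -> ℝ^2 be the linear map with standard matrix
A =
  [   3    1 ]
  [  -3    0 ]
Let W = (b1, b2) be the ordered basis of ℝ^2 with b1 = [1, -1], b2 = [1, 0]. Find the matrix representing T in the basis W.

With P the matrix whose columns are b1, b2, [T]_W = P^(-1) A P.
Column by column: T(b1) = A b1 = [2, -3]; its W-coordinates [3, -1] give column 1.
Continuing for each basis vector yields [T]_W = [[3, 3], [-1, 0]].

[[3, 3], [-1, 0]]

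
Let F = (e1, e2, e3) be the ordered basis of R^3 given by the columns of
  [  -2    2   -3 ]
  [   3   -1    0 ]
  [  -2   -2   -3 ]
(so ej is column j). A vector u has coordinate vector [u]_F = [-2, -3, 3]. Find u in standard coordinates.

u = M [u]_F, where M has columns e1, ..., e3.
Carrying out the matrix-vector product, u = [-11, -3, 1].

[-11, -3, 1]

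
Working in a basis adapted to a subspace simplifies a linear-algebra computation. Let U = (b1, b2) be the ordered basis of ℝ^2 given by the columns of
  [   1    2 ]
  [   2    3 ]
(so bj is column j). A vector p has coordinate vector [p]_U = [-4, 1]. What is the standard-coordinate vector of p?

[-2, -5]

The coordinates say p = -4b1 + b2; adding the scaled basis vectors gives [-2, -5].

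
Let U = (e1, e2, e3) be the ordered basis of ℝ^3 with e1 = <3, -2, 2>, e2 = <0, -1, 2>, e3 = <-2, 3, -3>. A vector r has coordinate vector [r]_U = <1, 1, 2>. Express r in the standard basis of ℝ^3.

By definition r = e1 + e2 + 2e3.
Summing componentwise gives <-1, 3, -2>.

<-1, 3, -2>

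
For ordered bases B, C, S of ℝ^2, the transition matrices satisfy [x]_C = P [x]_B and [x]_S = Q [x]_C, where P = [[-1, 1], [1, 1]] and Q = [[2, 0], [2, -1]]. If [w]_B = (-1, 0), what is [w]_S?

(2, 3)

First [w]_C = P [w]_B = (1, -1).
Then [w]_S = Q [w]_C = (2, 3).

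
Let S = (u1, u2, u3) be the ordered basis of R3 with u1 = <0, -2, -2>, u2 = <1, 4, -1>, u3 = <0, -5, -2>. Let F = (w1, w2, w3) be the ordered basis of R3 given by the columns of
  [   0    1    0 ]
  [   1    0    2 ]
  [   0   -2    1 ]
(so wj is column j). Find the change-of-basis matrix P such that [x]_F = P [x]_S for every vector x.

Let M have columns uj and N have columns wj. Then for every x, N [x]_F = x = M [x]_S, so P = N^(-1) M.
Since det N = -1, N^(-1) has integer entries; multiplying gives P = [[2, 2, -1], [0, 1, 0], [-2, 1, -2]].

[[2, 2, -1], [0, 1, 0], [-2, 1, -2]]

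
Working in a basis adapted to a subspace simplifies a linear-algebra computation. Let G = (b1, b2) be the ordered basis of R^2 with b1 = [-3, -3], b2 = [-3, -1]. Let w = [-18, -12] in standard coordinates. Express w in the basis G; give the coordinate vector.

Write w = c_1 b1 + c_2 b2 and solve for the c_i.
System: -3c_1 - 3c_2 = -18, -3c_1 - c_2 = -12; solving gives c_1 = 3, c_2 = 3.
Check: 3b1 + 3b2 = [-18, -12].

[3, 3]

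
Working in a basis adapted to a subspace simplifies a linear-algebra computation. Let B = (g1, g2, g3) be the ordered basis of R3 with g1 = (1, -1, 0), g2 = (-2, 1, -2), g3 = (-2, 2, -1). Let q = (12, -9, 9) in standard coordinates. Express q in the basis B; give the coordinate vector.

Write q = c_1 g1 + ... + c_3 g3 and solve for the c_i.
Gaussian elimination on [M | q] yields c = (0, -3, -3).
Check: 0·g1 - 3g2 - 3g3 = (12, -9, 9).

(0, -3, -3)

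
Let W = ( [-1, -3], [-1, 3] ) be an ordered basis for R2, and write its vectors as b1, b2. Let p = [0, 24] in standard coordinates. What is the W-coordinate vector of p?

Write p = c_1 b1 + c_2 b2 and solve for the c_i.
System: -c_1 - c_2 = 0, -3c_1 + 3c_2 = 24; solving gives c_1 = -4, c_2 = 4.
Check: -4b1 + 4b2 = [0, 24].

[-4, 4]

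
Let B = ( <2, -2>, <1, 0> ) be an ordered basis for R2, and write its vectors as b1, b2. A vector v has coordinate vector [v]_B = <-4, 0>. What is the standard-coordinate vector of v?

<-8, 8>

By definition v = -4b1 + 0·b2.
Summing componentwise gives <-8, 8>.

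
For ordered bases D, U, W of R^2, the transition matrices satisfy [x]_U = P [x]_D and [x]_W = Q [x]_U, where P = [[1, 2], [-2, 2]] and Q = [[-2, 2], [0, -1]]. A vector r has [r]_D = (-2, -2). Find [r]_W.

(12, 0)

Apply P to get U-coordinates (-6, 0), then Q to get W-coordinates.
The result is [r]_W = (12, 0).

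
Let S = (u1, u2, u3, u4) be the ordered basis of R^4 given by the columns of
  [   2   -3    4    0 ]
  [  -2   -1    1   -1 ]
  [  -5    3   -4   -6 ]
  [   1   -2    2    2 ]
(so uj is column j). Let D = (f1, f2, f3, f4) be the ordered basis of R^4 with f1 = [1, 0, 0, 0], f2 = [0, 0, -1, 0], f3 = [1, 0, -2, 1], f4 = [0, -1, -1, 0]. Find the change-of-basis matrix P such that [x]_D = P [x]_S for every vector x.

[[1, -1, 2, -2], [1, 0, 1, 1], [1, -2, 2, 2], [2, 1, -1, 1]]

Take x = uj: its S-coordinates are the j-th standard unit vector, so P e_j — column j of P — equals [uj]_D.
u1 = f1 + f2 + f3 + 2f4, giving column 1 = [1, 1, 1, 2]; repeating for each j gives P = [[1, -1, 2, -2], [1, 0, 1, 1], [1, -2, 2, 2], [2, 1, -1, 1]].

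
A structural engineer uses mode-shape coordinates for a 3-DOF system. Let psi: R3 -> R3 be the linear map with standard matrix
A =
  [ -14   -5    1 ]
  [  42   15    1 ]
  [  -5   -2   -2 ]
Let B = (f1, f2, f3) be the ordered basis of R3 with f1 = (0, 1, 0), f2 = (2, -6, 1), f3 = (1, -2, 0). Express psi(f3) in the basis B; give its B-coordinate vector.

(2, -1, -2)

Compute psi(f3) = A f3 = (-4, 12, -1) in standard coordinates.
Then write this in B-coordinates: solve for y in y_1 f1 + ... + y_3 f3 = (-4, 12, -1).
This gives y = (2, -1, -2), which is column 3 of [psi]_B.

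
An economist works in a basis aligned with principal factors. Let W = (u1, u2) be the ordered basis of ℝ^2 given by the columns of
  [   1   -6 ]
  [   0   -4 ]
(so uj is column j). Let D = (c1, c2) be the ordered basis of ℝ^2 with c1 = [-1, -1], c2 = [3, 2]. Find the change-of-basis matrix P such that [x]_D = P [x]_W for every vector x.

Column j of P is [uj]_D, since P maps W-coordinates to D-coordinates.
Expressing u1 in D: u1 = 2c1 + c2, so column 1 of P is [2, 1].
Doing the same for each uj gives P = [[2, 0], [1, -2]].

[[2, 0], [1, -2]]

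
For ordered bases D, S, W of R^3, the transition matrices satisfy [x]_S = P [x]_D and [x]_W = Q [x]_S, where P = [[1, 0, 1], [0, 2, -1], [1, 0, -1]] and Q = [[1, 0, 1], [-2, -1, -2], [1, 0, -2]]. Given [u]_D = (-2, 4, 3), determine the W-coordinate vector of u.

(-4, 3, 11)

Apply P to get S-coordinates (1, 5, -5), then Q to get W-coordinates.
The result is [u]_W = (-4, 3, 11).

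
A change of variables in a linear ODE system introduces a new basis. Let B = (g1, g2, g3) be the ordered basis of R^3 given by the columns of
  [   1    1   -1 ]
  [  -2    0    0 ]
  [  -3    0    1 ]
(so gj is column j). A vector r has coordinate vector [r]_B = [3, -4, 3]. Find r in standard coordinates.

The coordinates say r = 3g1 - 4g2 + 3g3; adding the scaled basis vectors gives [-4, -6, -6].

[-4, -6, -6]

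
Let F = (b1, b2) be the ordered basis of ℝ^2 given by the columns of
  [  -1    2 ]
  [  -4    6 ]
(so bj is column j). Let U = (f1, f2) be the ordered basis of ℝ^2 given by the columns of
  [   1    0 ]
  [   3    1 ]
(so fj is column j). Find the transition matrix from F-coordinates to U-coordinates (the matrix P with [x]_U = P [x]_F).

[[-1, 2], [-1, 0]]

Take x = bj: its F-coordinates are the j-th standard unit vector, so P e_j — column j of P — equals [bj]_U.
b1 = -f1 - f2, giving column 1 = <-1, -1>; repeating for each j gives P = [[-1, 2], [-1, 0]].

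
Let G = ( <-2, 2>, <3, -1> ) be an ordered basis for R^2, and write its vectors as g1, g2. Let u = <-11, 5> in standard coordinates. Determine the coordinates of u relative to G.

[u]_G is the unique c with M c = u, where M has columns g1, g2.
System: -2c_1 + 3c_2 = -11, 2c_1 - c_2 = 5; solving gives c_1 = 1, c_2 = -3.
Check: g1 - 3g2 = <-11, 5>.

<1, -3>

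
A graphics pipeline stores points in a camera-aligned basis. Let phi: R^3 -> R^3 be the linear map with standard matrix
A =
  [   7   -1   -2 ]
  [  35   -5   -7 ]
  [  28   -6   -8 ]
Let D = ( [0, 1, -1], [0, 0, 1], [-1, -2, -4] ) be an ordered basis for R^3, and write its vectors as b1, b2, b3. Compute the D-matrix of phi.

[[0, -3, -3], [-2, -3, 1], [-1, 2, -3]]

Let P have columns b1, ..., b3. Then [phi]_D = P^(-1) A P.
Here det P = -1, so P^(-1) is integer; computing A P first and then P^(-1)(A P) gives [[0, -3, -3], [-2, -3, 1], [-1, 2, -3]].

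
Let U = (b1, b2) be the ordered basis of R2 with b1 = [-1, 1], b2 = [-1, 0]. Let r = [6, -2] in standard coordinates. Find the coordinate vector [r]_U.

[-2, -4]

We seek scalars with c_1 b1 + c_2 b2 = r; equivalently solve M c = r where the columns of M are b1, b2.
System: -c_1 - c_2 = 6, c_1 + 0c_2 = -2; solving gives c_1 = -2, c_2 = -4.
Check: -2b1 - 4b2 = [6, -2].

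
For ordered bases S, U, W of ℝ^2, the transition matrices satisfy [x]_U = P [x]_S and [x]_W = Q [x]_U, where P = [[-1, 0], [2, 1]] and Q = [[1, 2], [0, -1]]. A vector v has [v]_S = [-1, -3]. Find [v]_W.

Apply P to get U-coordinates [1, -5], then Q to get W-coordinates.
The result is [v]_W = [-9, 5].

[-9, 5]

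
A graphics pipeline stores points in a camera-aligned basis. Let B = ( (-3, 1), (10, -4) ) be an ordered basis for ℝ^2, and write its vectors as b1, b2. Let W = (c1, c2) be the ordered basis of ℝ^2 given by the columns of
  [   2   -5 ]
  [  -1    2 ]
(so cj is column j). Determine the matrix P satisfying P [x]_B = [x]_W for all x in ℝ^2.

[[1, 0], [1, -2]]

Take x = bj: its B-coordinates are the j-th standard unit vector, so P e_j — column j of P — equals [bj]_W.
b1 = c1 + c2, giving column 1 = (1, 1); repeating for each j gives P = [[1, 0], [1, -2]].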